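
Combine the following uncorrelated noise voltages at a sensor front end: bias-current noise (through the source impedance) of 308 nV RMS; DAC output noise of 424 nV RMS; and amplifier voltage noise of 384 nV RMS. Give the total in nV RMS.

Uncorrelated sources add in power (mean-square): V_tot = √(ΣV_i²)
V_tot = √[(3.08×10⁻⁷)² + (4.24×10⁻⁷)² + (3.84×10⁻⁷)²] = 6.50×10⁻⁷ V = 650 nV

650 nV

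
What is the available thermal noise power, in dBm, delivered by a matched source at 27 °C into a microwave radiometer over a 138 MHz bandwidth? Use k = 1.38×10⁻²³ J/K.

T = 27 °C + 273.15 = 300.15 K
P_n = kTB = 1.38×10⁻²³ × 300.15 × 1.38×10⁸ = 5.72×10⁻¹³ W
In dBm: 10 log₁₀(5.72×10⁻¹³ / 10⁻³) = −92.4 dBm

−92.4 dBm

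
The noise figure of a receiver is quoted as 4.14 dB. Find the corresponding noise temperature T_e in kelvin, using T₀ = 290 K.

F = 10^(4.14/10) = 2.59418
T_e = (F − 1)·T₀ = (2.59418 − 1) × 290 = 462 K

462 K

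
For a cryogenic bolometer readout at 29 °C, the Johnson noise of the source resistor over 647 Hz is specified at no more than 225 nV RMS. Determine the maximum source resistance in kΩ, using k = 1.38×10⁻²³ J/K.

T = 29 °C + 273.15 = 302.15 K
Johnson–Nyquist: V_n = √(4kTRB) ⇒ R = V_n² / (4kTB)
4kTB = 4 × 1.38×10⁻²³ × 302.15 × 6.47×10² = 1.08×10⁻¹⁷
R = (2.25×10⁻⁷)² / 1.08×10⁻¹⁷ = 4.69×10³ Ω = 4.69 kΩ

4.69 kΩ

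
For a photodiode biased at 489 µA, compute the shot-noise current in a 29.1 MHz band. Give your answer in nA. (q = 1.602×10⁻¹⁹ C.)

67.5 nA

I_n = √(2qI·B)
2qI·B = 2 × 1.602×10⁻¹⁹ × 4.89×10⁻⁴ × 2.91×10⁷ = 4.56×10⁻¹⁵ A²
I_n = √(4.56×10⁻¹⁵) = 6.75×10⁻⁸ A = 67.5 nA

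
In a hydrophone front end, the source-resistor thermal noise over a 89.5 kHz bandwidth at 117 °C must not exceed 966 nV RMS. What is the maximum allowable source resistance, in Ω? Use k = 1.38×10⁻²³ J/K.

T = 117 °C + 273.15 = 390.15 K
Johnson–Nyquist: V_n = √(4kTRB) ⇒ R = V_n² / (4kTB)
4kTB = 4 × 1.38×10⁻²³ × 390.15 × 8.95×10⁴ = 1.93×10⁻¹⁵
R = (9.66×10⁻⁷)² / 1.93×10⁻¹⁵ = 4.84×10² Ω = 484 Ω

484 Ω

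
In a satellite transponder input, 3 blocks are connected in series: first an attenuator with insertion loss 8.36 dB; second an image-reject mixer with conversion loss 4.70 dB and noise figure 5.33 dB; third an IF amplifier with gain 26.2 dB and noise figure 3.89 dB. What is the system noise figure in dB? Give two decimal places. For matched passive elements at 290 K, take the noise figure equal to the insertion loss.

Convert to linear (a loss of L dB is a gain of −L dB): F_i = 10^(NF_i/10), G_i = 10^(G_i,dB/10)
  Stage 1: F_1 = 10^(8.36/10) = 6.855, G_1 = 10^(−8.36/10) = 0.1459
  Stage 2: F_2 = 10^(5.33/10) = 3.412, G_2 = 10^(−4.70/10) = 0.3388
  Stage 3: F_3 = 10^(3.89/10) = 2.449, G_3 = 10^(26.2/10) = 416.9
Friis cascade:
  F = 6.855 + (3.412 − 1)/0.1459 + (2.449 − 1)/0.04943 = 52.70
NF = 10 log₁₀(52.70) = 17.22 dB

17.22 dB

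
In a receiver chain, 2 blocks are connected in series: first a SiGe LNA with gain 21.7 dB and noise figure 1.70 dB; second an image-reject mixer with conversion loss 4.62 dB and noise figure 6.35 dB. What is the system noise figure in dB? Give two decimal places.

Convert to linear (a loss of L dB is a gain of −L dB): F_i = 10^(NF_i/10), G_i = 10^(G_i,dB/10)
  Stage 1: F_1 = 10^(1.70/10) = 1.479, G_1 = 10^(21.7/10) = 147.9
  Stage 2: F_2 = 10^(6.35/10) = 4.315, G_2 = 10^(−4.62/10) = 0.3451
Friis cascade:
  F = 1.479 + (4.315 − 1)/147.9 = 1.502
NF = 10 log₁₀(1.502) = 1.77 dB

1.77 dB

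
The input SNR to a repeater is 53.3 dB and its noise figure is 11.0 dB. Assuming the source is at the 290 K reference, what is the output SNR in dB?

By definition F = SNR_in/SNR_out, so in dB: SNR_out = SNR_in − NF
SNR_out = 53.3 − 11.0 = 42.3 dB

42.3 dB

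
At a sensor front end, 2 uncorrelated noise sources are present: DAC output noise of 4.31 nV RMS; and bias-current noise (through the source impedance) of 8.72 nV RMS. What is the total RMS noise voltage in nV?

Uncorrelated sources add in power (mean-square): V_tot = √(ΣV_i²)
V_tot = √[(4.31×10⁻⁹)² + (8.72×10⁻⁹)²] = 9.73×10⁻⁹ V = 9.73 nV

9.73 nV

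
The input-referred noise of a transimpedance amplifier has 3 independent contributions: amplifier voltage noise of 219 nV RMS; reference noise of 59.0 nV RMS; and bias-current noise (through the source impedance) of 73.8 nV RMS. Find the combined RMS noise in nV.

Uncorrelated sources add in power (mean-square): V_tot = √(ΣV_i²)
V_tot = √[(2.19×10⁻⁷)² + (5.90×10⁻⁸)² + (7.38×10⁻⁸)²] = 2.39×10⁻⁷ V = 239 nV

239 nV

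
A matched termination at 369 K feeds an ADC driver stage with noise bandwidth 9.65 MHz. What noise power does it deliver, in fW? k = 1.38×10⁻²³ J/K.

49.1 fW

P_n = kTB = 1.38×10⁻²³ × 369 × 9.65×10⁶ = 4.91×10⁻¹⁴ W = 49.1 fW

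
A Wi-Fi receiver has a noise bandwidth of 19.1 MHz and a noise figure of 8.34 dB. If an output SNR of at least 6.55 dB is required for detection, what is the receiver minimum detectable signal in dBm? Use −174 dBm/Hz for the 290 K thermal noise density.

Sensitivity = −174 + 10 log₁₀(B) + NF + SNR_min
= −174 + 72.81 + 8.34 + 6.55
= −86.30 dBm → −86.3 dBm

−86.3 dBm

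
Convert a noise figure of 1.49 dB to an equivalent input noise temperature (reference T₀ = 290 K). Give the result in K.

119 K

F = 10^(1.49/10) = 1.40929
T_e = (F − 1)·T₀ = (1.40929 − 1) × 290 = 119 K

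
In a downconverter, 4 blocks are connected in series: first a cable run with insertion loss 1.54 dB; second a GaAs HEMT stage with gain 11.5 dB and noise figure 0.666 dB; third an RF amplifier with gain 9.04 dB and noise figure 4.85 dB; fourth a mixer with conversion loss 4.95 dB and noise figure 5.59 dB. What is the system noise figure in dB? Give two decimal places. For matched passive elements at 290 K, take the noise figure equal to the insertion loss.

2.79 dB

Convert to linear (a loss of L dB is a gain of −L dB): F_i = 10^(NF_i/10), G_i = 10^(G_i,dB/10)
  Stage 1: F_1 = 10^(1.54/10) = 1.426, G_1 = 10^(−1.54/10) = 0.7015
  Stage 2: F_2 = 10^(0.666/10) = 1.166, G_2 = 10^(11.5/10) = 14.13
  Stage 3: F_3 = 10^(4.85/10) = 3.055, G_3 = 10^(9.04/10) = 8.017
  Stage 4: F_4 = 10^(5.59/10) = 3.622, G_4 = 10^(−4.95/10) = 0.3199
Friis cascade:
  F = 1.426 + (1.166 − 1)/0.7015 + (3.055 − 1)/9.908 + (3.622 − 1)/79.43 = 1.902
NF = 10 log₁₀(1.902) = 2.79 dB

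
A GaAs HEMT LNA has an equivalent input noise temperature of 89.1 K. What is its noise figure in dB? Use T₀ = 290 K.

1.16 dB

F = 1 + T_e/T₀ = 1 + 89.1/290 = 1.30724
NF = 10 log₁₀(1.30724) = 1.16 dB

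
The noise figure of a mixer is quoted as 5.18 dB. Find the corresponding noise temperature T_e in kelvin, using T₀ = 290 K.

666 K

F = 10^(5.18/10) = 3.2961
T_e = (F − 1)·T₀ = (3.2961 − 1) × 290 = 666 K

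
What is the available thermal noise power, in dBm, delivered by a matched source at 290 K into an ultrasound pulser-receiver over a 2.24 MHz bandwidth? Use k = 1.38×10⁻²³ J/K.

−110.5 dBm

P_n = kTB = 1.38×10⁻²³ × 290 × 2.24×10⁶ = 8.96×10⁻¹⁵ W
In dBm: 10 log₁₀(8.96×10⁻¹⁵ / 10⁻³) = −110.5 dBm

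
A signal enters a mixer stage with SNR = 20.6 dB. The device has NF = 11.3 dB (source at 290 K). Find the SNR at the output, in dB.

9.3 dB

By definition F = SNR_in/SNR_out, so in dB: SNR_out = SNR_in − NF
SNR_out = 20.6 − 11.3 = 9.3 dB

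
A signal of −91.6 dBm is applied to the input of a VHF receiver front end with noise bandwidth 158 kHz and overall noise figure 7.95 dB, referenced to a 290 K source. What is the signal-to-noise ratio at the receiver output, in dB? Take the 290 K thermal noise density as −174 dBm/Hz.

22.5 dB

Noise floor: N = −174 + 10 log₁₀(B) + NF
10 log₁₀(1.58×10⁵) = 51.99 dB
N = −174 + 51.99 + 7.95 = −114.06 dBm
SNR = P_sig − N = −91.6 − (−114.06) = 22.46 dB → 22.5 dB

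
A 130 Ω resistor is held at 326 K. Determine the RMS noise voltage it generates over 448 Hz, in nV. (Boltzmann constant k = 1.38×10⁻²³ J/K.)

V_n = √(4kTRB)
4kTRB = 4 × 1.38×10⁻²³ × 326 × 1.30×10² × 4.48×10² = 1.05×10⁻¹⁵ V²
V_n = √(1.05×10⁻¹⁵) = 3.24×10⁻⁸ V = 32.4 nV

32.4 nV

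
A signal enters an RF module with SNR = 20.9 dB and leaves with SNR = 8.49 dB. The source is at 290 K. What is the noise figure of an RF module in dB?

12.41 dB

NF (dB) = SNR_in(dB) − SNR_out(dB) when the source is at T₀
NF = 20.9 − 8.49 = 12.41 dB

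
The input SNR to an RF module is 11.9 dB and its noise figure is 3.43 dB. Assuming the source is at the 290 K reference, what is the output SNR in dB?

8.47 dB

By definition F = SNR_in/SNR_out, so in dB: SNR_out = SNR_in − NF
SNR_out = 11.9 − 3.43 = 8.47 dB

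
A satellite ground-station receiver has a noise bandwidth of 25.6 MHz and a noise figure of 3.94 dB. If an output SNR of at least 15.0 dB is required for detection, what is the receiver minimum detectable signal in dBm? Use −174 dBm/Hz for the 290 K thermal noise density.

Sensitivity = −174 + 10 log₁₀(B) + NF + SNR_min
= −174 + 74.08 + 3.94 + 15.0
= −80.98 dBm → −81.0 dBm

−81.0 dBm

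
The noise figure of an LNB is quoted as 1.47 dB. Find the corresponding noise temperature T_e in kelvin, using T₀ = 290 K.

F = 10^(1.47/10) = 1.40281
T_e = (F − 1)·T₀ = (1.40281 − 1) × 290 = 117 K

117 K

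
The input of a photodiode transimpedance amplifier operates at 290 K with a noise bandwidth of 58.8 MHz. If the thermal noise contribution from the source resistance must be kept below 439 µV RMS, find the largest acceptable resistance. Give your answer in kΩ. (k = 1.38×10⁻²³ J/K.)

Johnson–Nyquist: V_n = √(4kTRB) ⇒ R = V_n² / (4kTB)
4kTB = 4 × 1.38×10⁻²³ × 290 × 5.88×10⁷ = 9.41×10⁻¹³
R = (4.39×10⁻⁴)² / 9.41×10⁻¹³ = 2.05×10⁵ Ω = 205 kΩ

205 kΩ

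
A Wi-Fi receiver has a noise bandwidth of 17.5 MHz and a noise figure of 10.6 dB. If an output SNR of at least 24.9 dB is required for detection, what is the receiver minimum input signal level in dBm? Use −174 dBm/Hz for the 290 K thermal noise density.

−66.1 dBm

Sensitivity = −174 + 10 log₁₀(B) + NF + SNR_min
= −174 + 72.43 + 10.6 + 24.9
= −66.07 dBm → −66.1 dBm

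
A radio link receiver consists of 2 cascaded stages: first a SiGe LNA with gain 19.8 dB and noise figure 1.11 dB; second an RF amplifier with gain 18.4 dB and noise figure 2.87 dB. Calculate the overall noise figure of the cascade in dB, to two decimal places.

Convert to linear (a loss of L dB is a gain of −L dB): F_i = 10^(NF_i/10), G_i = 10^(G_i,dB/10)
  Stage 1: F_1 = 10^(1.11/10) = 1.291, G_1 = 10^(19.8/10) = 95.50
  Stage 2: F_2 = 10^(2.87/10) = 1.936, G_2 = 10^(18.4/10) = 69.18
Friis cascade:
  F = 1.291 + (1.936 − 1)/95.50 = 1.301
NF = 10 log₁₀(1.301) = 1.14 dB

1.14 dB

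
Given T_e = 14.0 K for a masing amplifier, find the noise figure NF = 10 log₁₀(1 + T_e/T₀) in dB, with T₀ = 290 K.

0.205 dB

F = 1 + T_e/T₀ = 1 + 14.0/290 = 1.04828
NF = 10 log₁₀(1.04828) = 0.205 dB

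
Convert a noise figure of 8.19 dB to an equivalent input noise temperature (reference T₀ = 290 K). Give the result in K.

F = 10^(8.19/10) = 6.59174
T_e = (F − 1)·T₀ = (6.59174 − 1) × 290 = 1622 K

1622 K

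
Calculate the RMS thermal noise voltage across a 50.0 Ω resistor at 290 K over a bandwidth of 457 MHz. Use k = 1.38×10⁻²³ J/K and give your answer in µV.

19.1 µV

V_n = √(4kTRB)
4kTRB = 4 × 1.38×10⁻²³ × 290 × 5.00×10¹ × 4.57×10⁸ = 3.66×10⁻¹⁰ V²
V_n = √(3.66×10⁻¹⁰) = 1.91×10⁻⁵ V = 19.1 µV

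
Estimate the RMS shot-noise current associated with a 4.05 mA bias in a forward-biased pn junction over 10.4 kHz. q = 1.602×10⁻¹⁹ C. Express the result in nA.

I_n = √(2qI·B)
2qI·B = 2 × 1.602×10⁻¹⁹ × 4.05×10⁻³ × 1.04×10⁴ = 1.35×10⁻¹⁷ A²
I_n = √(1.35×10⁻¹⁷) = 3.67×10⁻⁹ A = 3.67 nA

3.67 nA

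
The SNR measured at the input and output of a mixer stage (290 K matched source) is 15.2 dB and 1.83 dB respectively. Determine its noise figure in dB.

NF (dB) = SNR_in(dB) − SNR_out(dB) when the source is at T₀
NF = 15.2 − 1.83 = 13.37 dB

13.37 dB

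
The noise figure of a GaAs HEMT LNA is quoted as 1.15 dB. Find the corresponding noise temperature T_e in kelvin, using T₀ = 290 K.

87.9 K

F = 10^(1.15/10) = 1.30317
T_e = (F − 1)·T₀ = (1.30317 − 1) × 290 = 87.9 K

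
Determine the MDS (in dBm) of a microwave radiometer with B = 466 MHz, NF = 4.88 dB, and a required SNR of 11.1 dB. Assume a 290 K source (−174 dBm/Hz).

Sensitivity = −174 + 10 log₁₀(B) + NF + SNR_min
= −174 + 86.68 + 4.88 + 11.1
= −71.34 dBm → −71.3 dBm

−71.3 dBm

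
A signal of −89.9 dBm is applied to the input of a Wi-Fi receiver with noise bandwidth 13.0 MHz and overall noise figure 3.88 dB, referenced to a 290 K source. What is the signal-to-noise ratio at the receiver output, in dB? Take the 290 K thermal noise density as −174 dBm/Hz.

9.1 dB

Noise floor: N = −174 + 10 log₁₀(B) + NF
10 log₁₀(1.30×10⁷) = 71.14 dB
N = −174 + 71.14 + 3.88 = −98.98 dBm
SNR = P_sig − N = −89.9 − (−98.98) = 9.08 dB → 9.1 dB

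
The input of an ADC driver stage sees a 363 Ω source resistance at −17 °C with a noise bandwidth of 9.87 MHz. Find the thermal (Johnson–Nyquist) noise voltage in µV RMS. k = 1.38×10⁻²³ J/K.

7.12 µV

T = −17 °C + 273.15 = 256.15 K
V_n = √(4kTRB)
4kTRB = 4 × 1.38×10⁻²³ × 256.15 × 3.63×10² × 9.87×10⁶ = 5.07×10⁻¹¹ V²
V_n = √(5.07×10⁻¹¹) = 7.12×10⁻⁶ V = 7.12 µV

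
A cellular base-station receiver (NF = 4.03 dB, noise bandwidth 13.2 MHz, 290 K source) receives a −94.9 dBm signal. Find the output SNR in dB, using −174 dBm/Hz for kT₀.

Noise floor: N = −174 + 10 log₁₀(B) + NF
10 log₁₀(1.32×10⁷) = 71.21 dB
N = −174 + 71.21 + 4.03 = −98.76 dBm
SNR = P_sig − N = −94.9 − (−98.76) = 3.86 dB → 3.9 dB

3.9 dB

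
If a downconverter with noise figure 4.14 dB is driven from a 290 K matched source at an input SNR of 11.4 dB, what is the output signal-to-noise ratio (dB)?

7.26 dB

By definition F = SNR_in/SNR_out, so in dB: SNR_out = SNR_in − NF
SNR_out = 11.4 − 4.14 = 7.26 dB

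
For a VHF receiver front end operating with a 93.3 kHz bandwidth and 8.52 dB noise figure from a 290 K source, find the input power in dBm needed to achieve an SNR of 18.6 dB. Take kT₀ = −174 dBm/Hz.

Sensitivity = −174 + 10 log₁₀(B) + NF + SNR_min
= −174 + 49.7 + 8.52 + 18.6
= −97.18 dBm → −97.2 dBm

−97.2 dBm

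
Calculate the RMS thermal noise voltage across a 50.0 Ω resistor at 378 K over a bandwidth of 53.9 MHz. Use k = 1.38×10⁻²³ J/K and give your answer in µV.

V_n = √(4kTRB)
4kTRB = 4 × 1.38×10⁻²³ × 378 × 5.00×10¹ × 5.39×10⁷ = 5.62×10⁻¹¹ V²
V_n = √(5.62×10⁻¹¹) = 7.50×10⁻⁶ V = 7.50 µV

7.50 µV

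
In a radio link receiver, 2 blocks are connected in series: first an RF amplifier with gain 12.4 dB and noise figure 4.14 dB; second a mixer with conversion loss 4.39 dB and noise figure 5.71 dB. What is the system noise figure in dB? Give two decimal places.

Convert to linear (a loss of L dB is a gain of −L dB): F_i = 10^(NF_i/10), G_i = 10^(G_i,dB/10)
  Stage 1: F_1 = 10^(4.14/10) = 2.594, G_1 = 10^(12.4/10) = 17.38
  Stage 2: F_2 = 10^(5.71/10) = 3.724, G_2 = 10^(−4.39/10) = 0.3639
Friis cascade:
  F = 2.594 + (3.724 − 1)/17.38 = 2.751
NF = 10 log₁₀(2.751) = 4.39 dB

4.39 dB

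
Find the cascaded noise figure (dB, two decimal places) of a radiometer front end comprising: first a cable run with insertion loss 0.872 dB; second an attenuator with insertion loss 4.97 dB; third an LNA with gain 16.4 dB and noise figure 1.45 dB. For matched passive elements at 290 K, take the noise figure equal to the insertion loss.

Convert to linear (a loss of L dB is a gain of −L dB): F_i = 10^(NF_i/10), G_i = 10^(G_i,dB/10)
  Stage 1: F_1 = 10^(0.872/10) = 1.222, G_1 = 10^(−0.872/10) = 0.8181
  Stage 2: F_2 = 10^(4.97/10) = 3.141, G_2 = 10^(−4.97/10) = 0.3184
  Stage 3: F_3 = 10^(1.45/10) = 1.396, G_3 = 10^(16.4/10) = 43.65
Friis cascade:
  F = 1.222 + (3.141 − 1)/0.8181 + (1.396 − 1)/0.2605 = 5.360
NF = 10 log₁₀(5.360) = 7.29 dB

7.29 dB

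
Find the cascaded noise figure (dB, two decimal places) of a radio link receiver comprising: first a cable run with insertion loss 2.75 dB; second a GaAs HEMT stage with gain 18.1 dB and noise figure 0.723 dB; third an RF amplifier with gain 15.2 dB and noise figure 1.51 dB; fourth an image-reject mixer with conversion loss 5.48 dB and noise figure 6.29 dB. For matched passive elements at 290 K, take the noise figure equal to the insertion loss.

3.50 dB

Convert to linear (a loss of L dB is a gain of −L dB): F_i = 10^(NF_i/10), G_i = 10^(G_i,dB/10)
  Stage 1: F_1 = 10^(2.75/10) = 1.884, G_1 = 10^(−2.75/10) = 0.5309
  Stage 2: F_2 = 10^(0.723/10) = 1.181, G_2 = 10^(18.1/10) = 64.57
  Stage 3: F_3 = 10^(1.51/10) = 1.416, G_3 = 10^(15.2/10) = 33.11
  Stage 4: F_4 = 10^(6.29/10) = 4.256, G_4 = 10^(−5.48/10) = 0.2831
Friis cascade:
  F = 1.884 + (1.181 − 1)/0.5309 + (1.416 − 1)/34.28 + (4.256 − 1)/1135 = 2.240
NF = 10 log₁₀(2.240) = 3.50 dB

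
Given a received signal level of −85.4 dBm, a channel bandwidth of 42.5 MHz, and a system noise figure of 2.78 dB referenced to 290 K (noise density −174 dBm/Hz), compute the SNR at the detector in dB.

9.5 dB

Noise floor: N = −174 + 10 log₁₀(B) + NF
10 log₁₀(4.25×10⁷) = 76.28 dB
N = −174 + 76.28 + 2.78 = −94.94 dBm
SNR = P_sig − N = −85.4 − (−94.94) = 9.54 dB → 9.5 dB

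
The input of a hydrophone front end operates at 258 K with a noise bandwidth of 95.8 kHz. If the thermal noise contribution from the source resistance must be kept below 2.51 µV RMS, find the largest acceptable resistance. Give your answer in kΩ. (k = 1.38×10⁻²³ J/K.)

4.62 kΩ

Johnson–Nyquist: V_n = √(4kTRB) ⇒ R = V_n² / (4kTB)
4kTB = 4 × 1.38×10⁻²³ × 258 × 9.58×10⁴ = 1.36×10⁻¹⁵
R = (2.51×10⁻⁶)² / 1.36×10⁻¹⁵ = 4.62×10³ Ω = 4.62 kΩ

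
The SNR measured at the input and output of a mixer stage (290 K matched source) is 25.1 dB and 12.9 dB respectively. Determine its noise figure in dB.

12.2 dB

NF (dB) = SNR_in(dB) − SNR_out(dB) when the source is at T₀
NF = 25.1 − 12.9 = 12.2 dB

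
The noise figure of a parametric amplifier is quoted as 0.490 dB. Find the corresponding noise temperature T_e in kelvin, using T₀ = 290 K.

F = 10^(0.490/10) = 1.11944
T_e = (F − 1)·T₀ = (1.11944 − 1) × 290 = 34.6 K

34.6 K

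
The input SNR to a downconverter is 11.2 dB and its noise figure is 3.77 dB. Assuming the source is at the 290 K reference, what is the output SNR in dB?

7.43 dB

By definition F = SNR_in/SNR_out, so in dB: SNR_out = SNR_in − NF
SNR_out = 11.2 − 3.77 = 7.43 dB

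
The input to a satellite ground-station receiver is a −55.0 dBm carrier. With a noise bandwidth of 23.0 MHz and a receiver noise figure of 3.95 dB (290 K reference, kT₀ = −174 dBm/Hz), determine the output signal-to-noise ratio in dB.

41.4 dB

Noise floor: N = −174 + 10 log₁₀(B) + NF
10 log₁₀(2.30×10⁷) = 73.62 dB
N = −174 + 73.62 + 3.95 = −96.43 dBm
SNR = P_sig − N = −55.0 − (−96.43) = 41.43 dB → 41.4 dB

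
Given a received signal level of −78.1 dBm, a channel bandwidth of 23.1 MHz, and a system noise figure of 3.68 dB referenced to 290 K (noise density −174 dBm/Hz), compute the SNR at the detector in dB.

Noise floor: N = −174 + 10 log₁₀(B) + NF
10 log₁₀(2.31×10⁷) = 73.64 dB
N = −174 + 73.64 + 3.68 = −96.68 dBm
SNR = P_sig − N = −78.1 − (−96.68) = 18.58 dB → 18.6 dB

18.6 dB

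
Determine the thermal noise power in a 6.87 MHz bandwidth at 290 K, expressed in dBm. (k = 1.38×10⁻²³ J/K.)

−105.6 dBm

P_n = kTB = 1.38×10⁻²³ × 290 × 6.87×10⁶ = 2.75×10⁻¹⁴ W
In dBm: 10 log₁₀(2.75×10⁻¹⁴ / 10⁻³) = −105.6 dBm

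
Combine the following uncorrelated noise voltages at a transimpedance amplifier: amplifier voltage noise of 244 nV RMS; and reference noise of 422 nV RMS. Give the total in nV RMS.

487 nV

Uncorrelated sources add in power (mean-square): V_tot = √(ΣV_i²)
V_tot = √[(2.44×10⁻⁷)² + (4.22×10⁻⁷)²] = 4.87×10⁻⁷ V = 487 nV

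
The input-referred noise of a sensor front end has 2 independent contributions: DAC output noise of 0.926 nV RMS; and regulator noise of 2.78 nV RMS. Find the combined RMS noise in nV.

2.93 nV

Uncorrelated sources add in power (mean-square): V_tot = √(ΣV_i²)
V_tot = √[(9.26×10⁻¹⁰)² + (2.78×10⁻⁹)²] = 2.93×10⁻⁹ V = 2.93 nV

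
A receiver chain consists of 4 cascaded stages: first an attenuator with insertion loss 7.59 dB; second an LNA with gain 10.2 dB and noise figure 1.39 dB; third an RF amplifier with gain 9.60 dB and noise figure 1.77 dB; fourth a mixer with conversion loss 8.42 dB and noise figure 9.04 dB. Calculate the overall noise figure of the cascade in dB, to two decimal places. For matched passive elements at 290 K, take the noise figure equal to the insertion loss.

9.35 dB

Convert to linear (a loss of L dB is a gain of −L dB): F_i = 10^(NF_i/10), G_i = 10^(G_i,dB/10)
  Stage 1: F_1 = 10^(7.59/10) = 5.741, G_1 = 10^(−7.59/10) = 0.1742
  Stage 2: F_2 = 10^(1.39/10) = 1.377, G_2 = 10^(10.2/10) = 10.47
  Stage 3: F_3 = 10^(1.77/10) = 1.503, G_3 = 10^(9.60/10) = 9.120
  Stage 4: F_4 = 10^(9.04/10) = 8.017, G_4 = 10^(−8.42/10) = 0.1439
Friis cascade:
  F = 5.741 + (1.377 − 1)/0.1742 + (1.503 − 1)/1.824 + (8.017 − 1)/16.63 = 8.604
NF = 10 log₁₀(8.604) = 9.35 dB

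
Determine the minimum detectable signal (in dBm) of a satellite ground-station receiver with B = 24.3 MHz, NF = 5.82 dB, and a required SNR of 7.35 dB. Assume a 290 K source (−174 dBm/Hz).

Sensitivity = −174 + 10 log₁₀(B) + NF + SNR_min
= −174 + 73.86 + 5.82 + 7.35
= −86.97 dBm → −87.0 dBm

−87.0 dBm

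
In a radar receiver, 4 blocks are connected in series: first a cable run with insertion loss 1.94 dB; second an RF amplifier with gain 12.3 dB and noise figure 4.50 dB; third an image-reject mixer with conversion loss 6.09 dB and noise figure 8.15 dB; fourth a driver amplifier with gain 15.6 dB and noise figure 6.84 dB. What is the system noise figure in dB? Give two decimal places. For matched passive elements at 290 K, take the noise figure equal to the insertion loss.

8.03 dB

Convert to linear (a loss of L dB is a gain of −L dB): F_i = 10^(NF_i/10), G_i = 10^(G_i,dB/10)
  Stage 1: F_1 = 10^(1.94/10) = 1.563, G_1 = 10^(−1.94/10) = 0.6397
  Stage 2: F_2 = 10^(4.50/10) = 2.818, G_2 = 10^(12.3/10) = 16.98
  Stage 3: F_3 = 10^(8.15/10) = 6.531, G_3 = 10^(−6.09/10) = 0.2460
  Stage 4: F_4 = 10^(6.84/10) = 4.831, G_4 = 10^(15.6/10) = 36.31
Friis cascade:
  F = 1.563 + (2.818 − 1)/0.6397 + (6.531 − 1)/10.86 + (4.831 − 1)/2.673 = 6.348
NF = 10 log₁₀(6.348) = 8.03 dB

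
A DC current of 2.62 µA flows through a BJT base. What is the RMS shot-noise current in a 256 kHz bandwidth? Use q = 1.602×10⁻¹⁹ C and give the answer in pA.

I_n = √(2qI·B)
2qI·B = 2 × 1.602×10⁻¹⁹ × 2.62×10⁻⁶ × 2.56×10⁵ = 2.15×10⁻¹⁹ A²
I_n = √(2.15×10⁻¹⁹) = 4.64×10⁻¹⁰ A = 464 pA

464 pA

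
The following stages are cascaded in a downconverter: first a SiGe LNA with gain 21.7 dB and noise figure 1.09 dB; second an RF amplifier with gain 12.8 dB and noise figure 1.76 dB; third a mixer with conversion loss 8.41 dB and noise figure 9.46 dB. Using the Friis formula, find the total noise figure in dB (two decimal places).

Convert to linear (a loss of L dB is a gain of −L dB): F_i = 10^(NF_i/10), G_i = 10^(G_i,dB/10)
  Stage 1: F_1 = 10^(1.09/10) = 1.285, G_1 = 10^(21.7/10) = 147.9
  Stage 2: F_2 = 10^(1.76/10) = 1.500, G_2 = 10^(12.8/10) = 19.05
  Stage 3: F_3 = 10^(9.46/10) = 8.831, G_3 = 10^(−8.41/10) = 0.1442
Friis cascade:
  F = 1.285 + (1.500 − 1)/147.9 + (8.831 − 1)/2818 = 1.291
NF = 10 log₁₀(1.291) = 1.11 dB

1.11 dB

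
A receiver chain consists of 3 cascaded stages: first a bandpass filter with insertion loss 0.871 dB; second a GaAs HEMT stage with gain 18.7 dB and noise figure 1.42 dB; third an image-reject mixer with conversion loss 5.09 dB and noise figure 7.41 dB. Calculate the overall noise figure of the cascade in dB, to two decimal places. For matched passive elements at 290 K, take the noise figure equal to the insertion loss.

Convert to linear (a loss of L dB is a gain of −L dB): F_i = 10^(NF_i/10), G_i = 10^(G_i,dB/10)
  Stage 1: F_1 = 10^(0.871/10) = 1.222, G_1 = 10^(−0.871/10) = 0.8183
  Stage 2: F_2 = 10^(1.42/10) = 1.387, G_2 = 10^(18.7/10) = 74.13
  Stage 3: F_3 = 10^(7.41/10) = 5.508, G_3 = 10^(−5.09/10) = 0.3097
Friis cascade:
  F = 1.222 + (1.387 − 1)/0.8183 + (5.508 − 1)/60.66 = 1.769
NF = 10 log₁₀(1.769) = 2.48 dB

2.48 dB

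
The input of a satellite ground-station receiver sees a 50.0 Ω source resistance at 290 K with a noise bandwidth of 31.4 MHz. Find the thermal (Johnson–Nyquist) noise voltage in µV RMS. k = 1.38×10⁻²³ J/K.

V_n = √(4kTRB)
4kTRB = 4 × 1.38×10⁻²³ × 290 × 5.00×10¹ × 3.14×10⁷ = 2.51×10⁻¹¹ V²
V_n = √(2.51×10⁻¹¹) = 5.01×10⁻⁶ V = 5.01 µV

5.01 µV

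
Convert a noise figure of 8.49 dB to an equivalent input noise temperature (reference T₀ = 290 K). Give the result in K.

1758 K

F = 10^(8.49/10) = 7.06318
T_e = (F − 1)·T₀ = (7.06318 − 1) × 290 = 1758 K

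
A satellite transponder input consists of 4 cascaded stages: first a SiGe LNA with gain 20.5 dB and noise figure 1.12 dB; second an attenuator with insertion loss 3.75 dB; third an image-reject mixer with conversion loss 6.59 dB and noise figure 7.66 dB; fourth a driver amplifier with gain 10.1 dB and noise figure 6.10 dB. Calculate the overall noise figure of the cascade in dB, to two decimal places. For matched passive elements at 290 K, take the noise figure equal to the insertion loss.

2.32 dB

Convert to linear (a loss of L dB is a gain of −L dB): F_i = 10^(NF_i/10), G_i = 10^(G_i,dB/10)
  Stage 1: F_1 = 10^(1.12/10) = 1.294, G_1 = 10^(20.5/10) = 112.2
  Stage 2: F_2 = 10^(3.75/10) = 2.371, G_2 = 10^(−3.75/10) = 0.4217
  Stage 3: F_3 = 10^(7.66/10) = 5.834, G_3 = 10^(−6.59/10) = 0.2193
  Stage 4: F_4 = 10^(6.10/10) = 4.074, G_4 = 10^(10.1/10) = 10.23
Friis cascade:
  F = 1.294 + (2.371 − 1)/112.2 + (5.834 − 1)/47.32 + (4.074 − 1)/10.38 = 1.705
NF = 10 log₁₀(1.705) = 2.32 dB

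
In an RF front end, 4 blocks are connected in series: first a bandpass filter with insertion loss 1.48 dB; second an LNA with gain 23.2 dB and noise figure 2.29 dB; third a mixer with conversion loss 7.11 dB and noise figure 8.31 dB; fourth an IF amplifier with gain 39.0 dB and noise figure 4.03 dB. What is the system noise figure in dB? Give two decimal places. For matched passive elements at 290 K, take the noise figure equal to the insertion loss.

3.93 dB

Convert to linear (a loss of L dB is a gain of −L dB): F_i = 10^(NF_i/10), G_i = 10^(G_i,dB/10)
  Stage 1: F_1 = 10^(1.48/10) = 1.406, G_1 = 10^(−1.48/10) = 0.7112
  Stage 2: F_2 = 10^(2.29/10) = 1.694, G_2 = 10^(23.2/10) = 208.9
  Stage 3: F_3 = 10^(8.31/10) = 6.776, G_3 = 10^(−7.11/10) = 0.1945
  Stage 4: F_4 = 10^(4.03/10) = 2.529, G_4 = 10^(39.0/10) = 7943
Friis cascade:
  F = 1.406 + (1.694 − 1)/0.7112 + (6.776 − 1)/148.6 + (2.529 − 1)/28.91 = 2.474
NF = 10 log₁₀(2.474) = 3.93 dB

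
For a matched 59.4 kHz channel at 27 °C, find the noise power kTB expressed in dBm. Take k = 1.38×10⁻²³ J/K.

T = 27 °C + 273.15 = 300.15 K
P_n = kTB = 1.38×10⁻²³ × 300.15 × 5.94×10⁴ = 2.46×10⁻¹⁶ W
In dBm: 10 log₁₀(2.46×10⁻¹⁶ / 10⁻³) = −126.1 dBm

−126.1 dBm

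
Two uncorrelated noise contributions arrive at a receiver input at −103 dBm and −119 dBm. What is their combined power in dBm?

−102.9 dBm

Convert to linear, add, convert back:
P₁ = 5.01×10⁻¹⁴ W, P₂ = 1.26×10⁻¹⁵ W
P_tot = 5.14×10⁻¹⁴ W → 10 log₁₀(P_tot / 10⁻³) = −102.9 dBm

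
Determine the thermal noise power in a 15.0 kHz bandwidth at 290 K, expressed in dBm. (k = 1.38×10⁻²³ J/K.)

P_n = kTB = 1.38×10⁻²³ × 290 × 1.50×10⁴ = 6.00×10⁻¹⁷ W
In dBm: 10 log₁₀(6.00×10⁻¹⁷ / 10⁻³) = −132.2 dBm

−132.2 dBm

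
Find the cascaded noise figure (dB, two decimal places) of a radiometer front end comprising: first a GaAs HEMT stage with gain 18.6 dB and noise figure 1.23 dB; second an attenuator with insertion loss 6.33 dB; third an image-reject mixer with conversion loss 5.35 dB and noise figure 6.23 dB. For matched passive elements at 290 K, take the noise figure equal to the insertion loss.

Convert to linear (a loss of L dB is a gain of −L dB): F_i = 10^(NF_i/10), G_i = 10^(G_i,dB/10)
  Stage 1: F_1 = 10^(1.23/10) = 1.327, G_1 = 10^(18.6/10) = 72.44
  Stage 2: F_2 = 10^(6.33/10) = 4.295, G_2 = 10^(−6.33/10) = 0.2328
  Stage 3: F_3 = 10^(6.23/10) = 4.198, G_3 = 10^(−5.35/10) = 0.2917
Friis cascade:
  F = 1.327 + (4.295 − 1)/72.44 + (4.198 − 1)/16.87 = 1.562
NF = 10 log₁₀(1.562) = 1.94 dB

1.94 dB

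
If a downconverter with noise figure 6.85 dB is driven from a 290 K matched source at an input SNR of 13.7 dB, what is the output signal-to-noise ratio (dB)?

6.85 dB

By definition F = SNR_in/SNR_out, so in dB: SNR_out = SNR_in − NF
SNR_out = 13.7 − 6.85 = 6.85 dB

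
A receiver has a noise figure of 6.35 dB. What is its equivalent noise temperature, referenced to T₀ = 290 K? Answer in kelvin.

F = 10^(6.35/10) = 4.31519
T_e = (F − 1)·T₀ = (4.31519 − 1) × 290 = 961 K

961 K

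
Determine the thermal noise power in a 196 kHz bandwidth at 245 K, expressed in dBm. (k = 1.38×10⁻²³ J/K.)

−121.8 dBm

P_n = kTB = 1.38×10⁻²³ × 245 × 1.96×10⁵ = 6.63×10⁻¹⁶ W
In dBm: 10 log₁₀(6.63×10⁻¹⁶ / 10⁻³) = −121.8 dBm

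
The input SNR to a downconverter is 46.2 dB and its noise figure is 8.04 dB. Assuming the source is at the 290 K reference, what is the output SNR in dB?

38.16 dB

By definition F = SNR_in/SNR_out, so in dB: SNR_out = SNR_in − NF
SNR_out = 46.2 − 8.04 = 38.16 dB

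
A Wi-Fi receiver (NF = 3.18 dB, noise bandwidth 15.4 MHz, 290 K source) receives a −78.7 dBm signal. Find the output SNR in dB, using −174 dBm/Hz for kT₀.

20.2 dB

Noise floor: N = −174 + 10 log₁₀(B) + NF
10 log₁₀(1.54×10⁷) = 71.88 dB
N = −174 + 71.88 + 3.18 = −98.94 dBm
SNR = P_sig − N = −78.7 − (−98.94) = 20.24 dB → 20.2 dB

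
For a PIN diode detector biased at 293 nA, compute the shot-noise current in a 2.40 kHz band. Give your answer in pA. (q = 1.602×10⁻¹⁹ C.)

15.0 pA

I_n = √(2qI·B)
2qI·B = 2 × 1.602×10⁻¹⁹ × 2.93×10⁻⁷ × 2.40×10³ = 2.25×10⁻²² A²
I_n = √(2.25×10⁻²²) = 1.50×10⁻¹¹ A = 15.0 pA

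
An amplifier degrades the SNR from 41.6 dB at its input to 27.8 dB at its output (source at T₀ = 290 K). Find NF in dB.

NF (dB) = SNR_in(dB) − SNR_out(dB) when the source is at T₀
NF = 41.6 − 27.8 = 13.8 dB

13.8 dB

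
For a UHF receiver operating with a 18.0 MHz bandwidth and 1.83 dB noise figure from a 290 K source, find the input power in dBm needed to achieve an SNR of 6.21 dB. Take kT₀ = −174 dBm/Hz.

Sensitivity = −174 + 10 log₁₀(B) + NF + SNR_min
= −174 + 72.55 + 1.83 + 6.21
= −93.41 dBm → −93.4 dBm

−93.4 dBm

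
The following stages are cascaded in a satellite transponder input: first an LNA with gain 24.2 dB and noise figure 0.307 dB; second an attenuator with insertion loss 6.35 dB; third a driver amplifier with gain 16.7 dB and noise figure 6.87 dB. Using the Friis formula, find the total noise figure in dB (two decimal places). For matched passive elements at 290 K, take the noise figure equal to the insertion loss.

0.60 dB

Convert to linear (a loss of L dB is a gain of −L dB): F_i = 10^(NF_i/10), G_i = 10^(G_i,dB/10)
  Stage 1: F_1 = 10^(0.307/10) = 1.073, G_1 = 10^(24.2/10) = 263.0
  Stage 2: F_2 = 10^(6.35/10) = 4.315, G_2 = 10^(−6.35/10) = 0.2317
  Stage 3: F_3 = 10^(6.87/10) = 4.864, G_3 = 10^(16.7/10) = 46.77
Friis cascade:
  F = 1.073 + (4.315 − 1)/263.0 + (4.864 − 1)/60.95 = 1.149
NF = 10 log₁₀(1.149) = 0.60 dB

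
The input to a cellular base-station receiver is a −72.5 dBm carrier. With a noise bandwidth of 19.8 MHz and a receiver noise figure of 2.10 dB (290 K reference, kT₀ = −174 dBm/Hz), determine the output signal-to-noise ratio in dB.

Noise floor: N = −174 + 10 log₁₀(B) + NF
10 log₁₀(1.98×10⁷) = 72.97 dB
N = −174 + 72.97 + 2.10 = −98.93 dBm
SNR = P_sig − N = −72.5 − (−98.93) = 26.43 dB → 26.4 dB

26.4 dB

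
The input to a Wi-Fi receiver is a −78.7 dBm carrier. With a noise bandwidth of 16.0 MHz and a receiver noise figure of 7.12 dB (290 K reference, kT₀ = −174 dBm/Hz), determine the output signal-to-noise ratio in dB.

Noise floor: N = −174 + 10 log₁₀(B) + NF
10 log₁₀(1.60×10⁷) = 72.04 dB
N = −174 + 72.04 + 7.12 = −94.84 dBm
SNR = P_sig − N = −78.7 − (−94.84) = 16.14 dB → 16.1 dB

16.1 dB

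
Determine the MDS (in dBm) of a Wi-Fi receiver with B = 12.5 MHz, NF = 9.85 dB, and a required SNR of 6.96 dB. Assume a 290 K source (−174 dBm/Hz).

Sensitivity = −174 + 10 log₁₀(B) + NF + SNR_min
= −174 + 70.97 + 9.85 + 6.96
= −86.22 dBm → −86.2 dBm

−86.2 dBm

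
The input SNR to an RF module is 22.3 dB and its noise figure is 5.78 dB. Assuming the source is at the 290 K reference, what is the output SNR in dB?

By definition F = SNR_in/SNR_out, so in dB: SNR_out = SNR_in − NF
SNR_out = 22.3 − 5.78 = 16.52 dB

16.52 dB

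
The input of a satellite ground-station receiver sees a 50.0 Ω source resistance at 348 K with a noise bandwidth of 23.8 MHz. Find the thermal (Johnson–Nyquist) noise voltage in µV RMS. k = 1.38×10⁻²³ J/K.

V_n = √(4kTRB)
4kTRB = 4 × 1.38×10⁻²³ × 348 × 5.00×10¹ × 2.38×10⁷ = 2.29×10⁻¹¹ V²
V_n = √(2.29×10⁻¹¹) = 4.78×10⁻⁶ V = 4.78 µV

4.78 µV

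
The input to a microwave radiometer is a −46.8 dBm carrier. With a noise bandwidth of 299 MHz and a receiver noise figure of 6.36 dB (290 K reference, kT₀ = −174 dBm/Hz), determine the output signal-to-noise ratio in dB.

36.1 dB

Noise floor: N = −174 + 10 log₁₀(B) + NF
10 log₁₀(2.99×10⁸) = 84.76 dB
N = −174 + 84.76 + 6.36 = −82.88 dBm
SNR = P_sig − N = −46.8 − (−82.88) = 36.08 dB → 36.1 dB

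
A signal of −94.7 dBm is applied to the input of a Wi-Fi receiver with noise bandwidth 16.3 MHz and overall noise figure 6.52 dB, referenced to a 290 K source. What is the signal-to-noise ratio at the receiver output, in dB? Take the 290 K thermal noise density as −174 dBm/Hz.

0.7 dB

Noise floor: N = −174 + 10 log₁₀(B) + NF
10 log₁₀(1.63×10⁷) = 72.12 dB
N = −174 + 72.12 + 6.52 = −95.36 dBm
SNR = P_sig − N = −94.7 − (−95.36) = 0.66 dB → 0.7 dB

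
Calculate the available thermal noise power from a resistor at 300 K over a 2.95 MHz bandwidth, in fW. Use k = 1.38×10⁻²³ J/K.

12.2 fW

P_n = kTB = 1.38×10⁻²³ × 300 × 2.95×10⁶ = 1.22×10⁻¹⁴ W = 12.2 fW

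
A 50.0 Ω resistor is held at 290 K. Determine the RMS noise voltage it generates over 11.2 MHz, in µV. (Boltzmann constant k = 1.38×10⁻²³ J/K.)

2.99 µV

V_n = √(4kTRB)
4kTRB = 4 × 1.38×10⁻²³ × 290 × 5.00×10¹ × 1.12×10⁷ = 8.96×10⁻¹² V²
V_n = √(8.96×10⁻¹²) = 2.99×10⁻⁶ V = 2.99 µV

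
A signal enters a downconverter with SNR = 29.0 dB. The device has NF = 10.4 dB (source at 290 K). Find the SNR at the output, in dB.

By definition F = SNR_in/SNR_out, so in dB: SNR_out = SNR_in − NF
SNR_out = 29.0 − 10.4 = 18.6 dB

18.6 dB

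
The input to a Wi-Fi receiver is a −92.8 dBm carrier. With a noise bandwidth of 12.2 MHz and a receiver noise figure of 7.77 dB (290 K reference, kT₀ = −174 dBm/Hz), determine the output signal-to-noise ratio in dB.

2.6 dB

Noise floor: N = −174 + 10 log₁₀(B) + NF
10 log₁₀(1.22×10⁷) = 70.86 dB
N = −174 + 70.86 + 7.77 = −95.37 dBm
SNR = P_sig − N = −92.8 − (−95.37) = 2.57 dB → 2.6 dB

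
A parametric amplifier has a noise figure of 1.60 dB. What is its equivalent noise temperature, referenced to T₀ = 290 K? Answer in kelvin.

129 K

F = 10^(1.60/10) = 1.44544
T_e = (F − 1)·T₀ = (1.44544 − 1) × 290 = 129 K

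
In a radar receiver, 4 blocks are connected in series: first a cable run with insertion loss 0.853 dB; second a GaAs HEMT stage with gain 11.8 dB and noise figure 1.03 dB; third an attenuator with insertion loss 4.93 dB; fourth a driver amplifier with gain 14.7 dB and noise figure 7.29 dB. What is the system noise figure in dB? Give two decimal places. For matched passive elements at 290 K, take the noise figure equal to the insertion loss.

4.48 dB

Convert to linear (a loss of L dB is a gain of −L dB): F_i = 10^(NF_i/10), G_i = 10^(G_i,dB/10)
  Stage 1: F_1 = 10^(0.853/10) = 1.217, G_1 = 10^(−0.853/10) = 0.8217
  Stage 2: F_2 = 10^(1.03/10) = 1.268, G_2 = 10^(11.8/10) = 15.14
  Stage 3: F_3 = 10^(4.93/10) = 3.112, G_3 = 10^(−4.93/10) = 0.3214
  Stage 4: F_4 = 10^(7.29/10) = 5.358, G_4 = 10^(14.7/10) = 29.51
Friis cascade:
  F = 1.217 + (1.268 − 1)/0.8217 + (3.112 − 1)/12.44 + (5.358 − 1)/3.997 = 2.803
NF = 10 log₁₀(2.803) = 4.48 dB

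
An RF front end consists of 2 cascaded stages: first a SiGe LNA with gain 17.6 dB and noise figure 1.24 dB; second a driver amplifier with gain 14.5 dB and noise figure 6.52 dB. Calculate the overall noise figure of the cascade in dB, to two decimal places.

1.43 dB

Convert to linear (a loss of L dB is a gain of −L dB): F_i = 10^(NF_i/10), G_i = 10^(G_i,dB/10)
  Stage 1: F_1 = 10^(1.24/10) = 1.330, G_1 = 10^(17.6/10) = 57.54
  Stage 2: F_2 = 10^(6.52/10) = 4.487, G_2 = 10^(14.5/10) = 28.18
Friis cascade:
  F = 1.330 + (4.487 − 1)/57.54 = 1.391
NF = 10 log₁₀(1.391) = 1.43 dB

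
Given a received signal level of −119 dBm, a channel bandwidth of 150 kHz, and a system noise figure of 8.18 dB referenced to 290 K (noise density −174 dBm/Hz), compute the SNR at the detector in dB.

Noise floor: N = −174 + 10 log₁₀(B) + NF
10 log₁₀(1.50×10⁵) = 51.76 dB
N = −174 + 51.76 + 8.18 = −114.06 dBm
SNR = P_sig − N = −119 − (−114.06) = −4.94 dB → −4.9 dB

−4.9 dB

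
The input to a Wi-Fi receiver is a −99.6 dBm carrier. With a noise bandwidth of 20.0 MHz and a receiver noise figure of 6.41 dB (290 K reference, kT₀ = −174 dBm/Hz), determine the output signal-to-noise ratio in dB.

Noise floor: N = −174 + 10 log₁₀(B) + NF
10 log₁₀(2.00×10⁷) = 73.01 dB
N = −174 + 73.01 + 6.41 = −94.58 dBm
SNR = P_sig − N = −99.6 − (−94.58) = −5.02 dB → −5.0 dB

−5.0 dB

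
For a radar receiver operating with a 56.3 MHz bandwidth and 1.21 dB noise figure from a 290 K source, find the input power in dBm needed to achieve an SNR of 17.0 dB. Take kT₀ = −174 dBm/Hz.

Sensitivity = −174 + 10 log₁₀(B) + NF + SNR_min
= −174 + 77.51 + 1.21 + 17.0
= −78.28 dBm → −78.3 dBm

−78.3 dBm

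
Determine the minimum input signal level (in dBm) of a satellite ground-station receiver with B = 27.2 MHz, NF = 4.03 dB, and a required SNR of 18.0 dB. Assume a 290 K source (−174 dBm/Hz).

−77.6 dBm

Sensitivity = −174 + 10 log₁₀(B) + NF + SNR_min
= −174 + 74.35 + 4.03 + 18.0
= −77.62 dBm → −77.6 dBm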